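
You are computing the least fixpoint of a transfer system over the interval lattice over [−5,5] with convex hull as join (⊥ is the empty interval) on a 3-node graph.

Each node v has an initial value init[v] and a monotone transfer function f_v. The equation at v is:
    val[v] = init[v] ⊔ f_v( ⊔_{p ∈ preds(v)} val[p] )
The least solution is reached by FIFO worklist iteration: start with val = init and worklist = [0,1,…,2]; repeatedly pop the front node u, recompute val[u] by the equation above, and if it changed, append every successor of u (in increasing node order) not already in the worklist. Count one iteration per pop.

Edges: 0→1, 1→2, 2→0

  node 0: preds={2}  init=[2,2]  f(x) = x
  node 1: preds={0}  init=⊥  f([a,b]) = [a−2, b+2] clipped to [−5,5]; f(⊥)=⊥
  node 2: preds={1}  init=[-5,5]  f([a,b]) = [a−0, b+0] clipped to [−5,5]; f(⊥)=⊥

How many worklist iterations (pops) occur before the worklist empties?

3

Trace (3 dequeues):
  [1] u=0 | in [-5,5] | out [-5,5] | prev [2,2] | push {}
  [2] u=1 | in [-5,5] | out [-5,5] | prev ⊥ | push {}
  [3] u=2 | in [-5,5] | out [-5,5] | ==

Converged values:
  [0] [-5,5]
  [1] [-5,5]
  [2] [-5,5]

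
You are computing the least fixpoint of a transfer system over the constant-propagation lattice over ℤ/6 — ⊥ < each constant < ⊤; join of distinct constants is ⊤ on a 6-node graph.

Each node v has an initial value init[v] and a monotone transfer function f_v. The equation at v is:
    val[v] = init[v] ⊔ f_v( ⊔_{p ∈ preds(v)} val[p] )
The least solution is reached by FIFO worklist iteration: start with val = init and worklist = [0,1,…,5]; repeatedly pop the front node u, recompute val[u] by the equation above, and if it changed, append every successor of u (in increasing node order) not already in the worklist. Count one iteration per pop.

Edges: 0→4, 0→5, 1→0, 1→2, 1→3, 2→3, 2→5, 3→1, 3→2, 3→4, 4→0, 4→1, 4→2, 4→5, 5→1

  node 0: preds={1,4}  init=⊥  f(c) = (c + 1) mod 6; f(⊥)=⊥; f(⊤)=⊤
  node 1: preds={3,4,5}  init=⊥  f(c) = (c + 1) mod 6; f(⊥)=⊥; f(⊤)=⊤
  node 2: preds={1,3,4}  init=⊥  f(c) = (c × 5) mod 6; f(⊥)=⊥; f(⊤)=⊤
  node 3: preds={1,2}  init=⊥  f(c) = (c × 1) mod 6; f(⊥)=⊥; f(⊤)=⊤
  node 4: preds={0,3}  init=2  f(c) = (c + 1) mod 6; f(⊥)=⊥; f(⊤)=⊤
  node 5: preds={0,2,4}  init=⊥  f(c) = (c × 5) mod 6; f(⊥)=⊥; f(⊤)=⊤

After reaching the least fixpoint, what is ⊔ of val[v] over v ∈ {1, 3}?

Worklist (13 pops):
  #1 pop 0: in=2 → 3 (was ⊥); enqueue []
  #2 pop 1: in=2 → 3 (was ⊥); enqueue [0]
  #3 pop 2: in=⊤ → ⊤ (was ⊥); enqueue []
  #4 pop 3: in=⊤ → ⊤ (was ⊥); enqueue [1,2]
  #5 pop 4: in=⊤ → ⊤ (was 2); enqueue []
  #6 pop 5: in=⊤ → ⊤ (was ⊥); enqueue []
  #7 pop 0: in=⊤ → ⊤ (was 3); enqueue [4,5]
  #8 pop 1: in=⊤ → ⊤ (was 3); enqueue [0,3]
  #9 pop 2: in=⊤ → ⊤ (no change)
  #10 pop 4: in=⊤ → ⊤ (no change)
  #11 pop 5: in=⊤ → ⊤ (no change)
  #12 pop 0: in=⊤ → ⊤ (no change)
  #13 pop 3: in=⊤ → ⊤ (no change)

Fixpoint:
  val[0] = ⊤
  val[1] = ⊤
  val[2] = ⊤
  val[3] = ⊤
  val[4] = ⊤
  val[5] = ⊤

⊤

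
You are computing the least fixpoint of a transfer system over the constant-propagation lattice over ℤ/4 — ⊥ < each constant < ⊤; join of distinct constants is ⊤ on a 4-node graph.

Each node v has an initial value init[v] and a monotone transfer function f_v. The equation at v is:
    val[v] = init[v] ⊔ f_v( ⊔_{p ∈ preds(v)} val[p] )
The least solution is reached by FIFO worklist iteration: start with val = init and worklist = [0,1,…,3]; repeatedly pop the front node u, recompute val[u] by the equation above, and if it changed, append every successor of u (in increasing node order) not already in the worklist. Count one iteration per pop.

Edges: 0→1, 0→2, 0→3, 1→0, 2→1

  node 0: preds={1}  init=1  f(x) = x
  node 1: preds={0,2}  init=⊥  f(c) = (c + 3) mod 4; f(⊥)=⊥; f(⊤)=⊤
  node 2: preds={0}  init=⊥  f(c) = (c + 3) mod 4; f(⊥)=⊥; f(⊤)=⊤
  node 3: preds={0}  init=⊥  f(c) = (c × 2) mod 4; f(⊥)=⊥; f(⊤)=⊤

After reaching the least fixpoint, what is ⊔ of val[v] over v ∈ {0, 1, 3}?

⊤

Trace (10 dequeues):
  [1] u=0 | in ⊥ | out 1 | ==
  [2] u=1 | in 1 | out 0 | prev ⊥ | push {0}
  [3] u=2 | in 1 | out 0 | prev ⊥ | push {1}
  [4] u=3 | in 1 | out 2 | prev ⊥ | push {}
  [5] u=0 | in 0 | out ⊤ | prev 1 | push {2,3}
  [6] u=1 | in ⊤ | out ⊤ | prev 0 | push {0}
  [7] u=2 | in ⊤ | out ⊤ | prev 0 | push {1}
  [8] u=3 | in ⊤ | out ⊤ | prev 2 | push {}
  [9] u=0 | in ⊤ | out ⊤ | ==
  [10] u=1 | in ⊤ | out ⊤ | ==

Converged values:
  [0] ⊤
  [1] ⊤
  [2] ⊤
  [3] ⊤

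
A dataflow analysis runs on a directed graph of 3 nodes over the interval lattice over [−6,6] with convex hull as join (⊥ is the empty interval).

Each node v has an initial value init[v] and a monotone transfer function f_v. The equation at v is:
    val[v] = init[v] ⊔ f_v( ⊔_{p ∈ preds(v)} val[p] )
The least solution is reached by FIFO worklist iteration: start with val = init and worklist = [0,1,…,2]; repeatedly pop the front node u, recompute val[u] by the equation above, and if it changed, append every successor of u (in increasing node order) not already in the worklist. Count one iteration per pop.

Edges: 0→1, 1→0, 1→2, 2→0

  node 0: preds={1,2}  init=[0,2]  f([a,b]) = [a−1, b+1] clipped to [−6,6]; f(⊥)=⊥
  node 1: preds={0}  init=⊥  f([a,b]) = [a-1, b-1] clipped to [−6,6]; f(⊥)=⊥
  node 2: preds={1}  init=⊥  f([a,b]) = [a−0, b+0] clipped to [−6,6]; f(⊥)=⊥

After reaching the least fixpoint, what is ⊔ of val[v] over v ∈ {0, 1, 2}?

[-6,2]

Trace (14 dequeues):
  [1] u=0 | in ⊥ | out [0,2] | ==
  [2] u=1 | in [0,2] | out [-1,1] | prev ⊥ | push {0}
  [3] u=2 | in [-1,1] | out [-1,1] | prev ⊥ | push {}
  [4] u=0 | in [-1,1] | out [-2,2] | prev [0,2] | push {1}
  [5] u=1 | in [-2,2] | out [-3,1] | prev [-1,1] | push {0,2}
  [6] u=0 | in [-3,1] | out [-4,2] | prev [-2,2] | push {1}
  [7] u=2 | in [-3,1] | out [-3,1] | prev [-1,1] | push {0}
  [8] u=1 | in [-4,2] | out [-5,1] | prev [-3,1] | push {2}
  [9] u=0 | in [-5,1] | out [-6,2] | prev [-4,2] | push {1}
  [10] u=2 | in [-5,1] | out [-5,1] | prev [-3,1] | push {0}
  [11] u=1 | in [-6,2] | out [-6,1] | prev [-5,1] | push {2}
  [12] u=0 | in [-6,1] | out [-6,2] | ==
  [13] u=2 | in [-6,1] | out [-6,1] | prev [-5,1] | push {0}
  [14] u=0 | in [-6,1] | out [-6,2] | ==

Converged values:
  [0] [-6,2]
  [1] [-6,1]
  [2] [-6,1]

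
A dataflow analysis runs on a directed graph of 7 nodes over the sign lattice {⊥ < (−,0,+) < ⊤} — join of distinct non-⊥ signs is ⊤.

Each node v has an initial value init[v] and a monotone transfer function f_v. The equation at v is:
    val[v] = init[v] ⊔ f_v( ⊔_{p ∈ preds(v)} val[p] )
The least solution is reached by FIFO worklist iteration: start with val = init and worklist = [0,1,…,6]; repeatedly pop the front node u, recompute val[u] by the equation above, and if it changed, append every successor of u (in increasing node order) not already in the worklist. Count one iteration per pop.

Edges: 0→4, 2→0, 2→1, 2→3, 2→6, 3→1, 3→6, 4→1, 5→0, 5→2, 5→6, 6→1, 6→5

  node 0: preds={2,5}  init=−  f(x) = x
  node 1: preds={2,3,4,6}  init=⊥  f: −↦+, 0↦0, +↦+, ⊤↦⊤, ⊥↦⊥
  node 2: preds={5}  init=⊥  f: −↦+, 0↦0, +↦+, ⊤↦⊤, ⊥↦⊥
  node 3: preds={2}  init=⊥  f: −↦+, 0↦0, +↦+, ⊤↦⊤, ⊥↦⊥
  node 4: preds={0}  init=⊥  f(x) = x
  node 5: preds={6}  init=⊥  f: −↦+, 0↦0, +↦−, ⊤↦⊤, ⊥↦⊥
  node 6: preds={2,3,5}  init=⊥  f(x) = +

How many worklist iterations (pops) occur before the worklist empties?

Iteration log — 18 steps:
  step 1. node 0  ⊔preds=⊥  new=−  stable
  step 2. node 1  ⊔preds=⊥  new=⊥  stable
  step 3. node 2  ⊔preds=⊥  new=⊥  stable
  step 4. node 3  ⊔preds=⊥  new=⊥  stable
  step 5. node 4  ⊔preds=−  new=−  old=⊥  +wl: 1
  step 6. node 5  ⊔preds=⊥  new=⊥  stable
  step 7. node 6  ⊔preds=⊥  new=+  old=⊥  +wl: 5
  step 8. node 1  ⊔preds=⊤  new=⊤  old=⊥  +wl: 
  step 9. node 5  ⊔preds=+  new=−  old=⊥  +wl: 0,2,6
  step 10. node 0  ⊔preds=−  new=−  stable
  step 11. node 2  ⊔preds=−  new=+  old=⊥  +wl: 0,1,3
  step 12. node 6  ⊔preds=⊤  new=+  stable
  step 13. node 0  ⊔preds=⊤  new=⊤  old=−  +wl: 4
  step 14. node 1  ⊔preds=⊤  new=⊤  stable
  step 15. node 3  ⊔preds=+  new=+  old=⊥  +wl: 1,6
  step 16. node 4  ⊔preds=⊤  new=⊤  old=−  +wl: 
  step 17. node 1  ⊔preds=⊤  new=⊤  stable
  step 18. node 6  ⊔preds=⊤  new=+  stable

Least fixpoint reached:
  node 0: ⊤
  node 1: ⊤
  node 2: +
  node 3: +
  node 4: ⊤
  node 5: −
  node 6: +

18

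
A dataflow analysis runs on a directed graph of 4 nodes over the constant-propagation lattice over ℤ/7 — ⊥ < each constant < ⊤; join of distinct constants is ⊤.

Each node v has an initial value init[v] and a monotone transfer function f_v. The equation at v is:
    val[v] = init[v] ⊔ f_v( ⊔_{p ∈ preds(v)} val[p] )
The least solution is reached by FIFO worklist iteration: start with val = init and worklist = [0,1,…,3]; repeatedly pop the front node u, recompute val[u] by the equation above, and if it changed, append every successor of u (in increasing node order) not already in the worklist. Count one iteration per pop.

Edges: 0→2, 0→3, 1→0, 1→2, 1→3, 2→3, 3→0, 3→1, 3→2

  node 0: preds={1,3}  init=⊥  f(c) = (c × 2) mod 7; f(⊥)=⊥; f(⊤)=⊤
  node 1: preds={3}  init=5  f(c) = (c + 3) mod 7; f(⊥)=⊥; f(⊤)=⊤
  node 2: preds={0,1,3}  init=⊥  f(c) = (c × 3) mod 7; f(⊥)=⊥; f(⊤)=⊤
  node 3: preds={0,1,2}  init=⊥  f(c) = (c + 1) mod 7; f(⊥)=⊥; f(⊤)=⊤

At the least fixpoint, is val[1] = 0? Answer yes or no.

Iteration log — 9 steps:
  step 1. node 0  ⊔preds=5  new=3  old=⊥  +wl: 
  step 2. node 1  ⊔preds=⊥  new=5  stable
  step 3. node 2  ⊔preds=⊤  new=⊤  old=⊥  +wl: 
  step 4. node 3  ⊔preds=⊤  new=⊤  old=⊥  +wl: 0,1,2
  step 5. node 0  ⊔preds=⊤  new=⊤  old=3  +wl: 3
  step 6. node 1  ⊔preds=⊤  new=⊤  old=5  +wl: 0
  step 7. node 2  ⊔preds=⊤  new=⊤  stable
  step 8. node 3  ⊔preds=⊤  new=⊤  stable
  step 9. node 0  ⊔preds=⊤  new=⊤  stable

Least fixpoint reached:
  node 0: ⊤
  node 1: ⊤
  node 2: ⊤
  node 3: ⊤

no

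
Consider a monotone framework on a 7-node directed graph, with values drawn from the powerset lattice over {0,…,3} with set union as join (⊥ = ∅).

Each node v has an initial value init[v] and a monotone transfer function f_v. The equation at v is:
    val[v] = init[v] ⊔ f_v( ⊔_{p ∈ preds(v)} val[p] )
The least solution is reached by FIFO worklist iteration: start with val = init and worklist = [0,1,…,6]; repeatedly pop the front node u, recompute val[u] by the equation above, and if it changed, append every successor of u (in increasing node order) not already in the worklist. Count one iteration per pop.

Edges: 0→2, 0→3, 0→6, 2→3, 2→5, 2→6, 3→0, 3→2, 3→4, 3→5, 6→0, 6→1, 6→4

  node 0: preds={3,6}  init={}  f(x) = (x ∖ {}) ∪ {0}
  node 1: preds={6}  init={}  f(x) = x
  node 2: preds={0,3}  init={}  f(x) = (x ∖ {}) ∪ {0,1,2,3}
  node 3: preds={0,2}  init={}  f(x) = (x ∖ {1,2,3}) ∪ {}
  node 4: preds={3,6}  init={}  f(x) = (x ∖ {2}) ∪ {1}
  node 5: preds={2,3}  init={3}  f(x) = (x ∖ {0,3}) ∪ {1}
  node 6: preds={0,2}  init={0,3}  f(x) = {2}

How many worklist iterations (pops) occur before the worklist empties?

13

Iteration log — 13 steps:
  step 1. node 0  ⊔preds={0,3}  new={0,3}  old={}  +wl: 
  step 2. node 1  ⊔preds={0,3}  new={0,3}  old={}  +wl: 
  step 3. node 2  ⊔preds={0,3}  new={0,1,2,3}  old={}  +wl: 
  step 4. node 3  ⊔preds={0,1,2,3}  new={0}  old={}  +wl: 0,2
  step 5. node 4  ⊔preds={0,3}  new={0,1,3}  old={}  +wl: 
  step 6. node 5  ⊔preds={0,1,2,3}  new={1,2,3}  old={3}  +wl: 
  step 7. node 6  ⊔preds={0,1,2,3}  new={0,2,3}  old={0,3}  +wl: 1,4
  step 8. node 0  ⊔preds={0,2,3}  new={0,2,3}  old={0,3}  +wl: 3,6
  step 9. node 2  ⊔preds={0,2,3}  new={0,1,2,3}  stable
  step 10. node 1  ⊔preds={0,2,3}  new={0,2,3}  old={0,3}  +wl: 
  step 11. node 4  ⊔preds={0,2,3}  new={0,1,3}  stable
  step 12. node 3  ⊔preds={0,1,2,3}  new={0}  stable
  step 13. node 6  ⊔preds={0,1,2,3}  new={0,2,3}  stable

Least fixpoint reached:
  node 0: {0,2,3}
  node 1: {0,2,3}
  node 2: {0,1,2,3}
  node 3: {0}
  node 4: {0,1,3}
  node 5: {1,2,3}
  node 6: {0,2,3}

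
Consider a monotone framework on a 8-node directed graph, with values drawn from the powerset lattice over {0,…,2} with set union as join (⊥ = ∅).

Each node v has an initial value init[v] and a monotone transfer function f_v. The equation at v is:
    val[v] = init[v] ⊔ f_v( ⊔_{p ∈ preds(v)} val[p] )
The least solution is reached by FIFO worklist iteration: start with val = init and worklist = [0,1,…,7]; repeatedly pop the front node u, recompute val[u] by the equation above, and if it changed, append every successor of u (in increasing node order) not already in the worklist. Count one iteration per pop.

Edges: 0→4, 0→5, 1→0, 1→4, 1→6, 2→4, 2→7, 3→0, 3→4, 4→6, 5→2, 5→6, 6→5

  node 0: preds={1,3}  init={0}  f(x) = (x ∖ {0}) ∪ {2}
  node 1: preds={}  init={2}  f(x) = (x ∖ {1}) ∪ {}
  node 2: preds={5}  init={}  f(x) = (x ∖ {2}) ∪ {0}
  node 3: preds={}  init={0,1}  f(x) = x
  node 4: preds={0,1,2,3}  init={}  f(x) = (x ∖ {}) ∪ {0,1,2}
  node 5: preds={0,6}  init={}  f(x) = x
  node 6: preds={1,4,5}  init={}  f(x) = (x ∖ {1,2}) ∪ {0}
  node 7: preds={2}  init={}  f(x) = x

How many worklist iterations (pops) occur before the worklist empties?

Trace (12 dequeues):
  [1] u=0 | in {0,1,2} | out {0,1,2} | prev {0} | push {}
  [2] u=1 | in {} | out {2} | ==
  [3] u=2 | in {} | out {0} | prev {} | push {}
  [4] u=3 | in {} | out {0,1} | ==
  [5] u=4 | in {0,1,2} | out {0,1,2} | prev {} | push {}
  [6] u=5 | in {0,1,2} | out {0,1,2} | prev {} | push {2}
  [7] u=6 | in {0,1,2} | out {0} | prev {} | push {5}
  [8] u=7 | in {0} | out {0} | prev {} | push {}
  [9] u=2 | in {0,1,2} | out {0,1} | prev {0} | push {4,7}
  [10] u=5 | in {0,1,2} | out {0,1,2} | ==
  [11] u=4 | in {0,1,2} | out {0,1,2} | ==
  [12] u=7 | in {0,1} | out {0,1} | prev {0} | push {}

Converged values:
  [0] {0,1,2}
  [1] {2}
  [2] {0,1}
  [3] {0,1}
  [4] {0,1,2}
  [5] {0,1,2}
  [6] {0}
  [7] {0,1}

12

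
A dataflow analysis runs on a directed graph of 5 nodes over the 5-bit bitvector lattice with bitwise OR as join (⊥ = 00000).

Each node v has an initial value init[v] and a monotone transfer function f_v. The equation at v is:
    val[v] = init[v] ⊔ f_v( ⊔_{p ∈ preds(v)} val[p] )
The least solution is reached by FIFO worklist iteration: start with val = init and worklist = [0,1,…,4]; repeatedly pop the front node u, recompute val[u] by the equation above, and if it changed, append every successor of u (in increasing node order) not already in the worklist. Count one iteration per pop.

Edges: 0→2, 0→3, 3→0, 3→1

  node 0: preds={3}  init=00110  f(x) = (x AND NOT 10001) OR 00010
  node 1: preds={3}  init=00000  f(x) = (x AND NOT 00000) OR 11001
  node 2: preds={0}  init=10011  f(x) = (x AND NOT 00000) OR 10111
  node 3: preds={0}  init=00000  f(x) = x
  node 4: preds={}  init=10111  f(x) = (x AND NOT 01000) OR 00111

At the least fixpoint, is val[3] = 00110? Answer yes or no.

Trace (7 dequeues):
  [1] u=0 | in 00000 | out 00110 | ==
  [2] u=1 | in 00000 | out 11001 | prev 00000 | push {}
  [3] u=2 | in 00110 | out 10111 | prev 10011 | push {}
  [4] u=3 | in 00110 | out 00110 | prev 00000 | push {0,1}
  [5] u=4 | in 00000 | out 10111 | ==
  [6] u=0 | in 00110 | out 00110 | ==
  [7] u=1 | in 00110 | out 11111 | prev 11001 | push {}

Converged values:
  [0] 00110
  [1] 11111
  [2] 10111
  [3] 00110
  [4] 10111

yes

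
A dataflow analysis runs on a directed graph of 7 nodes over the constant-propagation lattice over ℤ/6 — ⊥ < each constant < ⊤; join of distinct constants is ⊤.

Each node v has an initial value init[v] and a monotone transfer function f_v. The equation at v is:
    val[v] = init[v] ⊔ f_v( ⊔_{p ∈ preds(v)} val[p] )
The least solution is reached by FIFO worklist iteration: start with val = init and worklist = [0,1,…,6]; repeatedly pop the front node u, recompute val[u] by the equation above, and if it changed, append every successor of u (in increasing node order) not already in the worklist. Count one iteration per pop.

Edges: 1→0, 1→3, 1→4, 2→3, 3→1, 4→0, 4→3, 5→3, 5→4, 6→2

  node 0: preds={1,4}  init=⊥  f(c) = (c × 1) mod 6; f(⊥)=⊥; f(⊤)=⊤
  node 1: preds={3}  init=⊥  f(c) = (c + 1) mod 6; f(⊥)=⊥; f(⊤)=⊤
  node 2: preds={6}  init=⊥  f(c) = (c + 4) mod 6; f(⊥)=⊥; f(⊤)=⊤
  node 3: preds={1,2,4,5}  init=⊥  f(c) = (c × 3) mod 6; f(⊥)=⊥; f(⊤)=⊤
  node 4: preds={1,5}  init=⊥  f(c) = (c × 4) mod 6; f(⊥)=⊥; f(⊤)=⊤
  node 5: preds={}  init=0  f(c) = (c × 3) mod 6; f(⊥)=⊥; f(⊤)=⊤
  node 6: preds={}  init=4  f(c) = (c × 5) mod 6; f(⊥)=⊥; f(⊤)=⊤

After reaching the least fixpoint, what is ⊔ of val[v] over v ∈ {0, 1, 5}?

Trace (13 dequeues):
  [1] u=0 | in ⊥ | out ⊥ | ==
  [2] u=1 | in ⊥ | out ⊥ | ==
  [3] u=2 | in 4 | out 2 | prev ⊥ | push {}
  [4] u=3 | in ⊤ | out ⊤ | prev ⊥ | push {1}
  [5] u=4 | in 0 | out 0 | prev ⊥ | push {0,3}
  [6] u=5 | in ⊥ | out 0 | ==
  [7] u=6 | in ⊥ | out 4 | ==
  [8] u=1 | in ⊤ | out ⊤ | prev ⊥ | push {4}
  [9] u=0 | in ⊤ | out ⊤ | prev ⊥ | push {}
  [10] u=3 | in ⊤ | out ⊤ | ==
  [11] u=4 | in ⊤ | out ⊤ | prev 0 | push {0,3}
  [12] u=0 | in ⊤ | out ⊤ | ==
  [13] u=3 | in ⊤ | out ⊤ | ==

Converged values:
  [0] ⊤
  [1] ⊤
  [2] 2
  [3] ⊤
  [4] ⊤
  [5] 0
  [6] 4

⊤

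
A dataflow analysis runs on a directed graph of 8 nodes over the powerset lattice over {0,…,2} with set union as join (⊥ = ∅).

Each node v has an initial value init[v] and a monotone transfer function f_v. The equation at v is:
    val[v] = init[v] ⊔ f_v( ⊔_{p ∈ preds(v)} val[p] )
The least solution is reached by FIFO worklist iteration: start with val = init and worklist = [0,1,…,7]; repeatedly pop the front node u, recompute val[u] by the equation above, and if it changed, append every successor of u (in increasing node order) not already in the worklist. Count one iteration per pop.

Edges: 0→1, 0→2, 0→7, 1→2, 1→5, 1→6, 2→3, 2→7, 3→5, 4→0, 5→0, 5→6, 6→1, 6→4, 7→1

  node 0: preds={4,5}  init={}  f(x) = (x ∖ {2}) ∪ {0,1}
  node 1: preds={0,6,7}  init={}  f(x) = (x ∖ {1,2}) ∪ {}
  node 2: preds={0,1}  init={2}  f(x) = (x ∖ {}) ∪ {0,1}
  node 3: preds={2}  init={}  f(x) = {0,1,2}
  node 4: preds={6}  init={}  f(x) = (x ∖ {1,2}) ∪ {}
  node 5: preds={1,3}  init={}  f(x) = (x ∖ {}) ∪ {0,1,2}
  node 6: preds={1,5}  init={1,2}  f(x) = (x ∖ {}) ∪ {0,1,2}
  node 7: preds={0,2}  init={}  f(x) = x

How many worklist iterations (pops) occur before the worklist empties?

12

Worklist (12 pops):
  #1 pop 0: in={} → {0,1} (was {}); enqueue []
  #2 pop 1: in={0,1,2} → {0} (was {}); enqueue []
  #3 pop 2: in={0,1} → {0,1,2} (was {2}); enqueue []
  #4 pop 3: in={0,1,2} → {0,1,2} (was {}); enqueue []
  #5 pop 4: in={1,2} → {} (no change)
  #6 pop 5: in={0,1,2} → {0,1,2} (was {}); enqueue [0]
  #7 pop 6: in={0,1,2} → {0,1,2} (was {1,2}); enqueue [1,4]
  #8 pop 7: in={0,1,2} → {0,1,2} (was {}); enqueue []
  #9 pop 0: in={0,1,2} → {0,1} (no change)
  #10 pop 1: in={0,1,2} → {0} (no change)
  #11 pop 4: in={0,1,2} → {0} (was {}); enqueue [0]
  #12 pop 0: in={0,1,2} → {0,1} (no change)

Fixpoint:
  val[0] = {0,1}
  val[1] = {0}
  val[2] = {0,1,2}
  val[3] = {0,1,2}
  val[4] = {0}
  val[5] = {0,1,2}
  val[6] = {0,1,2}
  val[7] = {0,1,2}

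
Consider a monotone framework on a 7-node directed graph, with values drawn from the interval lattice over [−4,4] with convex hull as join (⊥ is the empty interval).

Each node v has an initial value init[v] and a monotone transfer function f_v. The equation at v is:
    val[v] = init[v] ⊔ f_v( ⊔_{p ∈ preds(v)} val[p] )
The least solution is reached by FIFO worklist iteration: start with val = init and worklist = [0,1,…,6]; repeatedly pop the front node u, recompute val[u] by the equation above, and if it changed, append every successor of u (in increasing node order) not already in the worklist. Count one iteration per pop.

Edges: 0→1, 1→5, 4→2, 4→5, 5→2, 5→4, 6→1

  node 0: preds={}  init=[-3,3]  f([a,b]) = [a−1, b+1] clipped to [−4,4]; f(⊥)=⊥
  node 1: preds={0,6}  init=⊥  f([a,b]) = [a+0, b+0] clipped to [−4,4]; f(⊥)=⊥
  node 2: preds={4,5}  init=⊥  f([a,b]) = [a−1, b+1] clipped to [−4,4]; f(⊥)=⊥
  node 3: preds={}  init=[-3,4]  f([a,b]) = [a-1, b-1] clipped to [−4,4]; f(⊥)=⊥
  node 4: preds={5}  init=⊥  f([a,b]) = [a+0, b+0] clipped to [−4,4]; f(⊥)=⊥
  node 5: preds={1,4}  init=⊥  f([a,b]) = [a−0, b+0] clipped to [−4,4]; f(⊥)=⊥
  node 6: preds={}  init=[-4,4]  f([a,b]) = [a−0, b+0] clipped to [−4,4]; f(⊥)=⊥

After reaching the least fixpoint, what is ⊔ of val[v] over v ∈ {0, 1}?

Worklist (11 pops):
  #1 pop 0: in=⊥ → [-3,3] (no change)
  #2 pop 1: in=[-4,4] → [-4,4] (was ⊥); enqueue []
  #3 pop 2: in=⊥ → ⊥ (no change)
  #4 pop 3: in=⊥ → [-3,4] (no change)
  #5 pop 4: in=⊥ → ⊥ (no change)
  #6 pop 5: in=[-4,4] → [-4,4] (was ⊥); enqueue [2,4]
  #7 pop 6: in=⊥ → [-4,4] (no change)
  #8 pop 2: in=[-4,4] → [-4,4] (was ⊥); enqueue []
  #9 pop 4: in=[-4,4] → [-4,4] (was ⊥); enqueue [2,5]
  #10 pop 2: in=[-4,4] → [-4,4] (no change)
  #11 pop 5: in=[-4,4] → [-4,4] (no change)

Fixpoint:
  val[0] = [-3,3]
  val[1] = [-4,4]
  val[2] = [-4,4]
  val[3] = [-3,4]
  val[4] = [-4,4]
  val[5] = [-4,4]
  val[6] = [-4,4]

[-4,4]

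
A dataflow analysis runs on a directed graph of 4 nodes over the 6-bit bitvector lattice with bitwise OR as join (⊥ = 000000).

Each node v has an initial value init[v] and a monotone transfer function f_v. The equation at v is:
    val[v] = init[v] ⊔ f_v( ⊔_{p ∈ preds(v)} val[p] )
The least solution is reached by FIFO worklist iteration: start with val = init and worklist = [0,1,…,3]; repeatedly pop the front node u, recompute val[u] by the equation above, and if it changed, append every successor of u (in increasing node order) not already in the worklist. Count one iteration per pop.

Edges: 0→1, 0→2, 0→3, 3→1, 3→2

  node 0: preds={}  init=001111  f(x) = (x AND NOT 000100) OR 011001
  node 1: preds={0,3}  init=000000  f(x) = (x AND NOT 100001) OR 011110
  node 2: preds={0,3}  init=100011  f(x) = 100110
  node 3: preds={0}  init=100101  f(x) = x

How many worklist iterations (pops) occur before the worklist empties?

Trace (6 dequeues):
  [1] u=0 | in 000000 | out 011111 | prev 001111 | push {}
  [2] u=1 | in 111111 | out 011110 | prev 000000 | push {}
  [3] u=2 | in 111111 | out 100111 | prev 100011 | push {}
  [4] u=3 | in 011111 | out 111111 | prev 100101 | push {1,2}
  [5] u=1 | in 111111 | out 011110 | ==
  [6] u=2 | in 111111 | out 100111 | ==

Converged values:
  [0] 011111
  [1] 011110
  [2] 100111
  [3] 111111

6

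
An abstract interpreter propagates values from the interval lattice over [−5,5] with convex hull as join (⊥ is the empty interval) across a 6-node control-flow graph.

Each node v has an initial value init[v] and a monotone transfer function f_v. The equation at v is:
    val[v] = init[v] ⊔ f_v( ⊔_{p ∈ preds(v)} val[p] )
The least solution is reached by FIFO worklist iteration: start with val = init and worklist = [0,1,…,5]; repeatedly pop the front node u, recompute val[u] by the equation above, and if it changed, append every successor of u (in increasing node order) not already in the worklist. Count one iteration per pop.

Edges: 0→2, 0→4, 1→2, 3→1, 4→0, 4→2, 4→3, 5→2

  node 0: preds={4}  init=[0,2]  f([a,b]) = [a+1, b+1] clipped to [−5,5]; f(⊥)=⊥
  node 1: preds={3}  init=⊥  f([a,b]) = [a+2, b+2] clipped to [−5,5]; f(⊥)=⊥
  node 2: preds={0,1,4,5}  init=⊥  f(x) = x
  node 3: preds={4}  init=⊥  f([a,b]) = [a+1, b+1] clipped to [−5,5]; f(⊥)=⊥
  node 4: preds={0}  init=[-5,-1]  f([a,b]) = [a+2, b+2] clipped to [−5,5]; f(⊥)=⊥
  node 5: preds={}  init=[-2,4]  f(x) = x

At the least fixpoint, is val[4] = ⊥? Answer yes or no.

Iteration log — 15 steps:
  step 1. node 0  ⊔preds=[-5,-1]  new=[-4,2]  old=[0,2]  +wl: 
  step 2. node 1  ⊔preds=⊥  new=⊥  stable
  step 3. node 2  ⊔preds=[-5,4]  new=[-5,4]  old=⊥  +wl: 
  step 4. node 3  ⊔preds=[-5,-1]  new=[-4,0]  old=⊥  +wl: 1
  step 5. node 4  ⊔preds=[-4,2]  new=[-5,4]  old=[-5,-1]  +wl: 0,2,3
  step 6. node 5  ⊔preds=⊥  new=[-2,4]  stable
  step 7. node 1  ⊔preds=[-4,0]  new=[-2,2]  old=⊥  +wl: 
  step 8. node 0  ⊔preds=[-5,4]  new=[-4,5]  old=[-4,2]  +wl: 4
  step 9. node 2  ⊔preds=[-5,5]  new=[-5,5]  old=[-5,4]  +wl: 
  step 10. node 3  ⊔preds=[-5,4]  new=[-4,5]  old=[-4,0]  +wl: 1
  step 11. node 4  ⊔preds=[-4,5]  new=[-5,5]  old=[-5,4]  +wl: 0,2,3
  step 12. node 1  ⊔preds=[-4,5]  new=[-2,5]  old=[-2,2]  +wl: 
  step 13. node 0  ⊔preds=[-5,5]  new=[-4,5]  stable
  step 14. node 2  ⊔preds=[-5,5]  new=[-5,5]  stable
  step 15. node 3  ⊔preds=[-5,5]  new=[-4,5]  stable

Least fixpoint reached:
  node 0: [-4,5]
  node 1: [-2,5]
  node 2: [-5,5]
  node 3: [-4,5]
  node 4: [-5,5]
  node 5: [-2,4]

no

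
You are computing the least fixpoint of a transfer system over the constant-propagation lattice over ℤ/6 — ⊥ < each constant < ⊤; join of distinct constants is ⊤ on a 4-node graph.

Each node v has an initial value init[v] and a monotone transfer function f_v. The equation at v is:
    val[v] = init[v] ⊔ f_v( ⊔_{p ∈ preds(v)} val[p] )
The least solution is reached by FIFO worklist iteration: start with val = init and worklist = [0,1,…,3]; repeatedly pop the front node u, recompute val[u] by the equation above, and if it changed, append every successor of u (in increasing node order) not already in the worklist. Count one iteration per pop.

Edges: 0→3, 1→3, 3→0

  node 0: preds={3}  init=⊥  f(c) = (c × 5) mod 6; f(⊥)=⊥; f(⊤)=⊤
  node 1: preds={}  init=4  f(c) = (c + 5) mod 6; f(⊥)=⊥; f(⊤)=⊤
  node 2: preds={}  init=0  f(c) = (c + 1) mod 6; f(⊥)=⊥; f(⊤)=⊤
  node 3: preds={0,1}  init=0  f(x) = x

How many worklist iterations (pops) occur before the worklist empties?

Worklist (6 pops):
  #1 pop 0: in=0 → 0 (was ⊥); enqueue []
  #2 pop 1: in=⊥ → 4 (no change)
  #3 pop 2: in=⊥ → 0 (no change)
  #4 pop 3: in=⊤ → ⊤ (was 0); enqueue [0]
  #5 pop 0: in=⊤ → ⊤ (was 0); enqueue [3]
  #6 pop 3: in=⊤ → ⊤ (no change)

Fixpoint:
  val[0] = ⊤
  val[1] = 4
  val[2] = 0
  val[3] = ⊤

6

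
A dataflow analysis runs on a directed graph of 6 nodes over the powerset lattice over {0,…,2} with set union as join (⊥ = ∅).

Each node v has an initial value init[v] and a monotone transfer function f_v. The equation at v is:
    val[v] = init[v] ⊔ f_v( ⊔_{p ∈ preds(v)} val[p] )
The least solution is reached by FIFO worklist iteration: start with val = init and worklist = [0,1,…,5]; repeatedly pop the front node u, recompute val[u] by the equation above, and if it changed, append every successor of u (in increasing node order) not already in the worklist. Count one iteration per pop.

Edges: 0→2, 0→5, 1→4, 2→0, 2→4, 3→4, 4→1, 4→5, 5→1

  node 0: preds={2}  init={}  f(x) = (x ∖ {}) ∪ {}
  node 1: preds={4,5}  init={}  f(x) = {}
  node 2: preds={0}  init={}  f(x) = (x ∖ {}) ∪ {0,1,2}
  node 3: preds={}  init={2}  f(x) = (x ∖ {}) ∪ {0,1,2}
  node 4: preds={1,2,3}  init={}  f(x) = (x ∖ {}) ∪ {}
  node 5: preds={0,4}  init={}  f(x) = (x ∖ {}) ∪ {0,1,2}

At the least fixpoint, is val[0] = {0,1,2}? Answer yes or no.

Worklist (10 pops):
  #1 pop 0: in={} → {} (no change)
  #2 pop 1: in={} → {} (no change)
  #3 pop 2: in={} → {0,1,2} (was {}); enqueue [0]
  #4 pop 3: in={} → {0,1,2} (was {2}); enqueue []
  #5 pop 4: in={0,1,2} → {0,1,2} (was {}); enqueue [1]
  #6 pop 5: in={0,1,2} → {0,1,2} (was {}); enqueue []
  #7 pop 0: in={0,1,2} → {0,1,2} (was {}); enqueue [2,5]
  #8 pop 1: in={0,1,2} → {} (no change)
  #9 pop 2: in={0,1,2} → {0,1,2} (no change)
  #10 pop 5: in={0,1,2} → {0,1,2} (no change)

Fixpoint:
  val[0] = {0,1,2}
  val[1] = {}
  val[2] = {0,1,2}
  val[3] = {0,1,2}
  val[4] = {0,1,2}
  val[5] = {0,1,2}

yes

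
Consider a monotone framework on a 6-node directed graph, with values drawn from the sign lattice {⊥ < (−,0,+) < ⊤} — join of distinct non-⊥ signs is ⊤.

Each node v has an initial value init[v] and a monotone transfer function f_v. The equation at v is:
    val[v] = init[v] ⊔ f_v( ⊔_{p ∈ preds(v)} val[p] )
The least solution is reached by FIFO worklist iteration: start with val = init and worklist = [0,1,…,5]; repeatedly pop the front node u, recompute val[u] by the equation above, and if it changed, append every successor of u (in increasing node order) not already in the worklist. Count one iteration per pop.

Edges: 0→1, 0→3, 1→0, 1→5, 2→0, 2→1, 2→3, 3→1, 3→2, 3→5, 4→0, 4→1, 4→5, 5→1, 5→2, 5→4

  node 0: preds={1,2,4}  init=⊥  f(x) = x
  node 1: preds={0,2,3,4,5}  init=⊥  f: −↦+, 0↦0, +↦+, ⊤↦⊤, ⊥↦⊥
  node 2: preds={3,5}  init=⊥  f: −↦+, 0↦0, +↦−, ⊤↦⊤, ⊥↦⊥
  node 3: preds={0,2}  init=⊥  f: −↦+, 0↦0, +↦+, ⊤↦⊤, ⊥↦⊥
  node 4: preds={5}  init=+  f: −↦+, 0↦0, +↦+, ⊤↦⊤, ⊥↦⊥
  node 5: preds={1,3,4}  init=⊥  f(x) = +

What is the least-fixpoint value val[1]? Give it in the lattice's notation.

⊤

Worklist (20 pops):
  #1 pop 0: in=+ → + (was ⊥); enqueue []
  #2 pop 1: in=+ → + (was ⊥); enqueue [0]
  #3 pop 2: in=⊥ → ⊥ (no change)
  #4 pop 3: in=+ → + (was ⊥); enqueue [1,2]
  #5 pop 4: in=⊥ → + (no change)
  #6 pop 5: in=+ → + (was ⊥); enqueue [4]
  #7 pop 0: in=+ → + (no change)
  #8 pop 1: in=+ → + (no change)
  #9 pop 2: in=+ → − (was ⊥); enqueue [0,1,3]
  #10 pop 4: in=+ → + (no change)
  #11 pop 0: in=⊤ → ⊤ (was +); enqueue []
  #12 pop 1: in=⊤ → ⊤ (was +); enqueue [0,5]
  #13 pop 3: in=⊤ → ⊤ (was +); enqueue [1,2]
  #14 pop 0: in=⊤ → ⊤ (no change)
  #15 pop 5: in=⊤ → + (no change)
  #16 pop 1: in=⊤ → ⊤ (no change)
  #17 pop 2: in=⊤ → ⊤ (was −); enqueue [0,1,3]
  #18 pop 0: in=⊤ → ⊤ (no change)
  #19 pop 1: in=⊤ → ⊤ (no change)
  #20 pop 3: in=⊤ → ⊤ (no change)

Fixpoint:
  val[0] = ⊤
  val[1] = ⊤
  val[2] = ⊤
  val[3] = ⊤
  val[4] = +
  val[5] = +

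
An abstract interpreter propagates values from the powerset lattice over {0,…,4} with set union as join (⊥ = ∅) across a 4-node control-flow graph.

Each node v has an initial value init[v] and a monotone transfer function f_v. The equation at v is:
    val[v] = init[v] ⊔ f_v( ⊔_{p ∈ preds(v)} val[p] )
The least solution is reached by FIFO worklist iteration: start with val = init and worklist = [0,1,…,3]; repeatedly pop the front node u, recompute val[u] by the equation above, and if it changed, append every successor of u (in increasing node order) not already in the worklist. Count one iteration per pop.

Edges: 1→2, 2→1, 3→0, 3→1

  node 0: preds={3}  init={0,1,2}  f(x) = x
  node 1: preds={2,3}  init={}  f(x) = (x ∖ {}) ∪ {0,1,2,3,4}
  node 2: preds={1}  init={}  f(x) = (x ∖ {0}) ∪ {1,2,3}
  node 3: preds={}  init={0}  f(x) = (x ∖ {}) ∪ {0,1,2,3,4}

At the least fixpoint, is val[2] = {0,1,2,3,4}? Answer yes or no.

Trace (6 dequeues):
  [1] u=0 | in {0} | out {0,1,2} | ==
  [2] u=1 | in {0} | out {0,1,2,3,4} | prev {} | push {}
  [3] u=2 | in {0,1,2,3,4} | out {1,2,3,4} | prev {} | push {1}
  [4] u=3 | in {} | out {0,1,2,3,4} | prev {0} | push {0}
  [5] u=1 | in {0,1,2,3,4} | out {0,1,2,3,4} | ==
  [6] u=0 | in {0,1,2,3,4} | out {0,1,2,3,4} | prev {0,1,2} | push {}

Converged values:
  [0] {0,1,2,3,4}
  [1] {0,1,2,3,4}
  [2] {1,2,3,4}
  [3] {0,1,2,3,4}

no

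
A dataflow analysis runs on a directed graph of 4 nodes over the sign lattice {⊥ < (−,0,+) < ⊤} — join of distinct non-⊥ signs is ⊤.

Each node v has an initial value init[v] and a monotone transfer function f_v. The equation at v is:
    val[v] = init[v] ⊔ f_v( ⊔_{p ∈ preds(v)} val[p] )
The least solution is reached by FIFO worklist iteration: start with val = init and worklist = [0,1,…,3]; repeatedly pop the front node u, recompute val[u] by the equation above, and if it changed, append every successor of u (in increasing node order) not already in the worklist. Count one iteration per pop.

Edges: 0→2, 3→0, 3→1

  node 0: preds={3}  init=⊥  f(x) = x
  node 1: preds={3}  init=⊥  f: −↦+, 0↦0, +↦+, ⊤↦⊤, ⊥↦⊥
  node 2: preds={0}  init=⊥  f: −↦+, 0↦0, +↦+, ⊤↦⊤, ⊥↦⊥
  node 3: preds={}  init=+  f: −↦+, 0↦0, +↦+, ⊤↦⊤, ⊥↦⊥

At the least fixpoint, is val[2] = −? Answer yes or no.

no

Trace (4 dequeues):
  [1] u=0 | in + | out + | prev ⊥ | push {}
  [2] u=1 | in + | out + | prev ⊥ | push {}
  [3] u=2 | in + | out + | prev ⊥ | push {}
  [4] u=3 | in ⊥ | out + | ==

Converged values:
  [0] +
  [1] +
  [2] +
  [3] +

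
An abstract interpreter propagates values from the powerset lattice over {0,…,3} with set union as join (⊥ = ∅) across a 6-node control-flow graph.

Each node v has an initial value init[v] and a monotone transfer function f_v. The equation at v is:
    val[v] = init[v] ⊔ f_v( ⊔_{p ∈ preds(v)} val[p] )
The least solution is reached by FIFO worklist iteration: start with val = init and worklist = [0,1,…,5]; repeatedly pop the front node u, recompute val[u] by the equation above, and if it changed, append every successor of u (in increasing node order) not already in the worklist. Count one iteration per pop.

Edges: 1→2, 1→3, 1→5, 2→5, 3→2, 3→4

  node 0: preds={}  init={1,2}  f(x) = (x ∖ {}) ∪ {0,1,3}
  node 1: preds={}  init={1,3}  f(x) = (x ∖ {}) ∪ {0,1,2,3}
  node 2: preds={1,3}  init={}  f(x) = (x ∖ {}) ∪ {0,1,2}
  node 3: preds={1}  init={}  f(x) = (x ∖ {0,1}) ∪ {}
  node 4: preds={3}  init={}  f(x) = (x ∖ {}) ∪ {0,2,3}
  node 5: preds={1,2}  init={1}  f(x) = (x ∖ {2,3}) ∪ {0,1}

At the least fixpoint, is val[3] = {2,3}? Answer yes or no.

yes

Worklist (7 pops):
  #1 pop 0: in={} → {0,1,2,3} (was {1,2}); enqueue []
  #2 pop 1: in={} → {0,1,2,3} (was {1,3}); enqueue []
  #3 pop 2: in={0,1,2,3} → {0,1,2,3} (was {}); enqueue []
  #4 pop 3: in={0,1,2,3} → {2,3} (was {}); enqueue [2]
  #5 pop 4: in={2,3} → {0,2,3} (was {}); enqueue []
  #6 pop 5: in={0,1,2,3} → {0,1} (was {1}); enqueue []
  #7 pop 2: in={0,1,2,3} → {0,1,2,3} (no change)

Fixpoint:
  val[0] = {0,1,2,3}
  val[1] = {0,1,2,3}
  val[2] = {0,1,2,3}
  val[3] = {2,3}
  val[4] = {0,2,3}
  val[5] = {0,1}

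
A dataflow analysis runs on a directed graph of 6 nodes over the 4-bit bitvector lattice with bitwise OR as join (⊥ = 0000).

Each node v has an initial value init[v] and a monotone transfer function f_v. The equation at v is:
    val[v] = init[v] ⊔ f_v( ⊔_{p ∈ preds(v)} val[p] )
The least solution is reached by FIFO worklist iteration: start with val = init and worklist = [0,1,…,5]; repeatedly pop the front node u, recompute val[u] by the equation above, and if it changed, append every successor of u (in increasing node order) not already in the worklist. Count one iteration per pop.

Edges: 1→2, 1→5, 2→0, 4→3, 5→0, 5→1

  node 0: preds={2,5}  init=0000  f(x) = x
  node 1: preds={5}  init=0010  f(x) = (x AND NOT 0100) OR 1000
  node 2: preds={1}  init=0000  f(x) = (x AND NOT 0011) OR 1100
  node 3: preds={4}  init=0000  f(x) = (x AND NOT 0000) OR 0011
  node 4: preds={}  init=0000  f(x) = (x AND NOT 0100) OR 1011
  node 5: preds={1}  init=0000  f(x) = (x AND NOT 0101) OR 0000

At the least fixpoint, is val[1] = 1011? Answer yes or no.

Trace (9 dequeues):
  [1] u=0 | in 0000 | out 0000 | ==
  [2] u=1 | in 0000 | out 1010 | prev 0010 | push {}
  [3] u=2 | in 1010 | out 1100 | prev 0000 | push {0}
  [4] u=3 | in 0000 | out 0011 | prev 0000 | push {}
  [5] u=4 | in 0000 | out 1011 | prev 0000 | push {3}
  [6] u=5 | in 1010 | out 1010 | prev 0000 | push {1}
  [7] u=0 | in 1110 | out 1110 | prev 0000 | push {}
  [8] u=3 | in 1011 | out 1011 | prev 0011 | push {}
  [9] u=1 | in 1010 | out 1010 | ==

Converged values:
  [0] 1110
  [1] 1010
  [2] 1100
  [3] 1011
  [4] 1011
  [5] 1010

no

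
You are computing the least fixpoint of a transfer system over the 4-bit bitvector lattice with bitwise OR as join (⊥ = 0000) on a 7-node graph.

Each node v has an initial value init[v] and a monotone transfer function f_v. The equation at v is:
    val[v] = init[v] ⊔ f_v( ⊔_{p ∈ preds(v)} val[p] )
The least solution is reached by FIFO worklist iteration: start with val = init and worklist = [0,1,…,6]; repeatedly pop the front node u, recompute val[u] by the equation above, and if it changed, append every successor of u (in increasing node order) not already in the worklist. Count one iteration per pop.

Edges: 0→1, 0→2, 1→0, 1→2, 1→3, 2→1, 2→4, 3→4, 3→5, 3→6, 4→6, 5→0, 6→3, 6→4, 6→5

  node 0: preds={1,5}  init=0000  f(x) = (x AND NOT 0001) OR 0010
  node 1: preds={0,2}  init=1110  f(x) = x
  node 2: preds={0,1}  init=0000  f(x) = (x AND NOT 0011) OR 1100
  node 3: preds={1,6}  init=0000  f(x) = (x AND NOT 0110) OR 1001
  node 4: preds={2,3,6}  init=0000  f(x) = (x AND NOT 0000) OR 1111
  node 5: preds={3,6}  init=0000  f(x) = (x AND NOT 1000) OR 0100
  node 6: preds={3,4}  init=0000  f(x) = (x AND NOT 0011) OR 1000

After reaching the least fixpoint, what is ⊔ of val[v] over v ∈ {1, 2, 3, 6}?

1111

Worklist (12 pops):
  #1 pop 0: in=1110 → 1110 (was 0000); enqueue []
  #2 pop 1: in=1110 → 1110 (no change)
  #3 pop 2: in=1110 → 1100 (was 0000); enqueue [1]
  #4 pop 3: in=1110 → 1001 (was 0000); enqueue []
  #5 pop 4: in=1101 → 1111 (was 0000); enqueue []
  #6 pop 5: in=1001 → 0101 (was 0000); enqueue [0]
  #7 pop 6: in=1111 → 1100 (was 0000); enqueue [3,4,5]
  #8 pop 1: in=1110 → 1110 (no change)
  #9 pop 0: in=1111 → 1110 (no change)
  #10 pop 3: in=1110 → 1001 (no change)
  #11 pop 4: in=1101 → 1111 (no change)
  #12 pop 5: in=1101 → 0101 (no change)

Fixpoint:
  val[0] = 1110
  val[1] = 1110
  val[2] = 1100
  val[3] = 1001
  val[4] = 1111
  val[5] = 0101
  val[6] = 1100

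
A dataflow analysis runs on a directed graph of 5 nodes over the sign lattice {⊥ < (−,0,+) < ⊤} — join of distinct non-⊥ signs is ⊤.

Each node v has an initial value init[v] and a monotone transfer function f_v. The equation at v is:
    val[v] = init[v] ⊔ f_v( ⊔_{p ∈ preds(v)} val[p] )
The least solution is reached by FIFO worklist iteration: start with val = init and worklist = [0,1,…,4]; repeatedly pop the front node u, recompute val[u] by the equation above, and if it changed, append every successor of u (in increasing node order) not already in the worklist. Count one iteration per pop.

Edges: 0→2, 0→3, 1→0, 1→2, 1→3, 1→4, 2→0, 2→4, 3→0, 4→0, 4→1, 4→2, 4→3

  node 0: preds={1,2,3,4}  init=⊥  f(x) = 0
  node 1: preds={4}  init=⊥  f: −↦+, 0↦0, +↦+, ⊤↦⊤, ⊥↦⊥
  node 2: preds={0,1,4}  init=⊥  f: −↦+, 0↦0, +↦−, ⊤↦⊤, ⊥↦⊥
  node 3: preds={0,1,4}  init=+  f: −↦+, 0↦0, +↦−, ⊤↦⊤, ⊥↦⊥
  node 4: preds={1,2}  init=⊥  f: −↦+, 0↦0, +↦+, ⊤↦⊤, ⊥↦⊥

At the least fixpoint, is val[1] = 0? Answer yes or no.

Trace (11 dequeues):
  [1] u=0 | in + | out 0 | prev ⊥ | push {}
  [2] u=1 | in ⊥ | out ⊥ | ==
  [3] u=2 | in 0 | out 0 | prev ⊥ | push {0}
  [4] u=3 | in 0 | out ⊤ | prev + | push {}
  [5] u=4 | in 0 | out 0 | prev ⊥ | push {1,2,3}
  [6] u=0 | in ⊤ | out 0 | ==
  [7] u=1 | in 0 | out 0 | prev ⊥ | push {0,4}
  [8] u=2 | in 0 | out 0 | ==
  [9] u=3 | in 0 | out ⊤ | ==
  [10] u=0 | in ⊤ | out 0 | ==
  [11] u=4 | in 0 | out 0 | ==

Converged values:
  [0] 0
  [1] 0
  [2] 0
  [3] ⊤
  [4] 0

yes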